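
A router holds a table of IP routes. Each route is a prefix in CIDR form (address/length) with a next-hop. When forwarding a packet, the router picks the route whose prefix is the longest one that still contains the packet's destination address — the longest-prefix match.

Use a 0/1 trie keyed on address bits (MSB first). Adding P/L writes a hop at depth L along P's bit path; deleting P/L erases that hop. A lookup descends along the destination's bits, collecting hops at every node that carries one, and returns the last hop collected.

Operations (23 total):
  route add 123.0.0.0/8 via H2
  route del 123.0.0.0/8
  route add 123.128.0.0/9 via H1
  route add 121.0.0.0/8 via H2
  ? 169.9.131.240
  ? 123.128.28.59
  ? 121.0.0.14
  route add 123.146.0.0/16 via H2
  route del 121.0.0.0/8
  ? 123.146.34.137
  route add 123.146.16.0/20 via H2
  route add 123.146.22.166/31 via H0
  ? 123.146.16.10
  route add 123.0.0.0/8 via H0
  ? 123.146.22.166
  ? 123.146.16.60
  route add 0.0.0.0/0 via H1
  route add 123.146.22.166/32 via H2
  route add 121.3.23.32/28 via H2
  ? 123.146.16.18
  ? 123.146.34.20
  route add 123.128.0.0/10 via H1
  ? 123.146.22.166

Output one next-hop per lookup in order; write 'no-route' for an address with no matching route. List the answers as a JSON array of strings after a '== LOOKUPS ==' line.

Trace:
  + 123.0.0.0/8 (H2) depth=8
  del 123.0.0.0/8 (clear depth 8)
  + 123.128.0.0/9 (H1) depth=9
  + 121.0.0.0/8 (H2) depth=8
  Q 169.9.131.240: descend ε ; hops seen [∅] ; pick no-route
  Q 123.128.28.59: descend 011110111 ; hops seen [H1] ; pick H1
  Q 121.0.0.14: descend 01111001 ; hops seen [H2] ; pick H2
  + 123.146.0.0/16 (H2) depth=16
  del 121.0.0.0/8 (clear depth 8)
  Q 123.146.34.137: descend 0111101110010010 ; hops seen [H1,H2] ; pick H2
  + 123.146.16.0/20 (H2) depth=20
  + 123.146.22.166/31 (H0) depth=31
  Q 123.146.16.10: descend 011110111001001000010 ; hops seen [H1,H2,H2] ; pick H2
  + 123.0.0.0/8 (H0) depth=8
  Q 123.146.22.166: descend 0111101110010010000101101010011 ; hops seen [H0,H1,H2,H2,H0] ; pick H0
  Q 123.146.16.60: descend 011110111001001000010 ; hops seen [H0,H1,H2,H2] ; pick H2
  + 0.0.0.0/0 (H1) depth=0
  + 123.146.22.166/32 (H2) depth=32
  + 121.3.23.32/28 (H2) depth=28
  Q 123.146.16.18: descend 011110111001001000010 ; hops seen [H1,H0,H1,H2,H2] ; pick H2
  Q 123.146.34.20: descend 011110111001001000 ; hops seen [H1,H0,H1,H2] ; pick H2
  + 123.128.0.0/10 (H1) depth=10
  Q 123.146.22.166: descend 01111011100100100001011010100110 ; hops seen [H1,H0,H1,H1,H2,H2,H0,H2] ; pick H2

== LOOKUPS ==
["no-route","H1","H2","H2","H2","H0","H2","H2","H2","H2"]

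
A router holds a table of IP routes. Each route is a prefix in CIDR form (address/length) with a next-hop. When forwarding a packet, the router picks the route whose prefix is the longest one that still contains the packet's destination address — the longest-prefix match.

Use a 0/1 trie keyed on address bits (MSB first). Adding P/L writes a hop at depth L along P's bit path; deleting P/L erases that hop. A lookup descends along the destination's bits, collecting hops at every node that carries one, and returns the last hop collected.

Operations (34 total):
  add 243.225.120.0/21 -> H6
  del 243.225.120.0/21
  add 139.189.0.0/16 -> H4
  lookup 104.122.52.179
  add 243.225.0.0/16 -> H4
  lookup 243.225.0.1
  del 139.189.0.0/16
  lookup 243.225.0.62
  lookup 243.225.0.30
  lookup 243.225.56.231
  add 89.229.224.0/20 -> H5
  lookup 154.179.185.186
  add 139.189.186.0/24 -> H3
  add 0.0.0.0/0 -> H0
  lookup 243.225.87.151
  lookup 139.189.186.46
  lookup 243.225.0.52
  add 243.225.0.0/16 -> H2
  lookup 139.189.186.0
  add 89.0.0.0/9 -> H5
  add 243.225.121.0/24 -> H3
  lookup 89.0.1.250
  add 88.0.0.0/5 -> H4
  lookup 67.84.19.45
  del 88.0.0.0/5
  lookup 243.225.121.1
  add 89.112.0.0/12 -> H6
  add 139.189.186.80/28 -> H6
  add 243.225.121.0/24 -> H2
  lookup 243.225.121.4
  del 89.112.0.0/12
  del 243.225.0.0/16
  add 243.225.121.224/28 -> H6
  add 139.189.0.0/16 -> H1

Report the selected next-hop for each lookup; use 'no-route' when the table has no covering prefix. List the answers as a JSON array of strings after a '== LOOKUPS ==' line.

Process each operation:
  add 243.225.120.0/21 -> H6 at depth 21
  - 243.225.120.0/21 clear@21
  add 139.189.0.0/16 -> H4 at depth 16
  lookup 104.122.52.179: bits ε walk d0:- -> no-route
  add 243.225.0.0/16 -> H4 at depth 16
  lookup 243.225.0.1: bits 11110011111000010 walk d0:-→d1:-→d2:-→d3:-→d4:-→d5:-→d6:-→d7:-→d8:-→d9:-→d10:-→d11:-→d12:-→d13:-→d14:-→d15:-→d16:H4→d17:- -> H4
  - 139.189.0.0/16 clear@16
  lookup 243.225.0.62: bits 11110011111000010 walk d0:-→d1:-→d2:-→d3:-→d4:-→d5:-→d6:-→d7:-→d8:-→d9:-→d10:-→d11:-→d12:-→d13:-→d14:-→d15:-→d16:H4→d17:- -> H4
  lookup 243.225.0.30: bits 11110011111000010 walk d0:-→d1:-→d2:-→d3:-→d4:-→d5:-→d6:-→d7:-→d8:-→d9:-→d10:-→d11:-→d12:-→d13:-→d14:-→d15:-→d16:H4→d17:- -> H4
  lookup 243.225.56.231: bits 11110011111000010 walk d0:-→d1:-→d2:-→d3:-→d4:-→d5:-→d6:-→d7:-→d8:-→d9:-→d10:-→d11:-→d12:-→d13:-→d14:-→d15:-→d16:H4→d17:- -> H4
  add 89.229.224.0/20 -> H5 at depth 20
  lookup 154.179.185.186: bits 100 walk d0:-→d1:-→d2:-→d3:- -> no-route
  add 139.189.186.0/24 -> H3 at depth 24
  add 0.0.0.0/0 -> H0 at depth 0
  lookup 243.225.87.151: bits 111100111110000101 walk d0:H0→d1:-→d2:-→d3:-→d4:-→d5:-→d6:-→d7:-→d8:-→d9:-→d10:-→d11:-→d12:-→d13:-→d14:-→d15:-→d16:H4→d17:-→d18:- -> H4
  lookup 139.189.186.46: bits 100010111011110110111010 walk d0:H0→d1:-→d2:-→d3:-→d4:-→d5:-→d6:-→d7:-→d8:-→d9:-→d10:-→d11:-→d12:-→d13:-→d14:-→d15:-→d16:-→d17:-→d18:-→d19:-→d20:-→d21:-→d22:-→d23:-→d24:H3 -> H3
  lookup 243.225.0.52: bits 11110011111000010 walk d0:H0→d1:-→d2:-→d3:-→d4:-→d5:-→d6:-→d7:-→d8:-→d9:-→d10:-→d11:-→d12:-→d13:-→d14:-→d15:-→d16:H4→d17:- -> H4
  add 243.225.0.0/16 -> H2 at depth 16
  lookup 139.189.186.0: bits 100010111011110110111010 walk d0:H0→d1:-→d2:-→d3:-→d4:-→d5:-→d6:-→d7:-→d8:-→d9:-→d10:-→d11:-→d12:-→d13:-→d14:-→d15:-→d16:-→d17:-→d18:-→d19:-→d20:-→d21:-→d22:-→d23:-→d24:H3 -> H3
  add 89.0.0.0/9 -> H5 at depth 9
  add 243.225.121.0/24 -> H3 at depth 24
  lookup 89.0.1.250: bits 010110010 walk d0:H0→d1:-→d2:-→d3:-→d4:-→d5:-→d6:-→d7:-→d8:-→d9:H5 -> H5
  add 88.0.0.0/5 -> H4 at depth 5
  lookup 67.84.19.45: bits 010 walk d0:H0→d1:-→d2:-→d3:- -> H0
  - 88.0.0.0/5 clear@5
  lookup 243.225.121.1: bits 111100111110000101111001 walk d0:H0→d1:-→d2:-→d3:-→d4:-→d5:-→d6:-→d7:-→d8:-→d9:-→d10:-→d11:-→d12:-→d13:-→d14:-→d15:-→d16:H2→d17:-→d18:-→d19:-→d20:-→d21:-→d22:-→d23:-→d24:H3 -> H3
  add 89.112.0.0/12 -> H6 at depth 12
  add 139.189.186.80/28 -> H6 at depth 28
  add 243.225.121.0/24 -> H2 at depth 24
  lookup 243.225.121.4: bits 111100111110000101111001 walk d0:H0→d1:-→d2:-→d3:-→d4:-→d5:-→d6:-→d7:-→d8:-→d9:-→d10:-→d11:-→d12:-→d13:-→d14:-→d15:-→d16:H2→d17:-→d18:-→d19:-→d20:-→d21:-→d22:-→d23:-→d24:H2 -> H2
  - 89.112.0.0/12 clear@12
  - 243.225.0.0/16 clear@16
  add 243.225.121.224/28 -> H6 at depth 28
  add 139.189.0.0/16 -> H1 at depth 16

== LOOKUPS ==
["no-route","H4","H4","H4","H4","no-route","H4","H3","H4","H3","H5","H0","H3","H2"]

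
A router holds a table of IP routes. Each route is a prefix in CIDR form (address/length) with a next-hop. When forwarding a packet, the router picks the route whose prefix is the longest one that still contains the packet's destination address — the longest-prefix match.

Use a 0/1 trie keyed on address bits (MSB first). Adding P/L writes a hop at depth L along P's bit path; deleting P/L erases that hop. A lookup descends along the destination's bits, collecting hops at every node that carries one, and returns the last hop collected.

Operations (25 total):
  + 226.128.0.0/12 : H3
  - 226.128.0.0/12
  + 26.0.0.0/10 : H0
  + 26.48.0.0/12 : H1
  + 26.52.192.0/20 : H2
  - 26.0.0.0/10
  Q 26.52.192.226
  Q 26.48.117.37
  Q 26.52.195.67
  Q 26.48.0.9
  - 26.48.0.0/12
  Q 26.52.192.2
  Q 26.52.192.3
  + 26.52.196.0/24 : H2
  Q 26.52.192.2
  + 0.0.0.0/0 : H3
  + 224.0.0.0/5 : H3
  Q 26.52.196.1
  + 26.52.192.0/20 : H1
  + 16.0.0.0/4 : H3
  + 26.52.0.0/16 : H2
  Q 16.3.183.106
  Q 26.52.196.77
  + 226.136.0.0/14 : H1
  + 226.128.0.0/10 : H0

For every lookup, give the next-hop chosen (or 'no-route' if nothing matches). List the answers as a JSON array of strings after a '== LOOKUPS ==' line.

Trace:
  + 226.128.0.0/12 (H3) depth=12
  del 226.128.0.0/12 (clear depth 12)
  + 26.0.0.0/10 (H0) depth=10
  + 26.48.0.0/12 (H1) depth=12
  + 26.52.192.0/20 (H2) depth=20
  del 26.0.0.0/10 (clear depth 10)
  Q 26.52.192.226: descend 00011010001101001100 ; hops seen [H1,H2] ; pick H2
  Q 26.48.117.37: descend 0001101000110 ; hops seen [H1] ; pick H1
  Q 26.52.195.67: descend 00011010001101001100 ; hops seen [H1,H2] ; pick H2
  Q 26.48.0.9: descend 0001101000110 ; hops seen [H1] ; pick H1
  del 26.48.0.0/12 (clear depth 12)
  Q 26.52.192.2: descend 00011010001101001100 ; hops seen [H2] ; pick H2
  Q 26.52.192.3: descend 00011010001101001100 ; hops seen [H2] ; pick H2
  + 26.52.196.0/24 (H2) depth=24
  Q 26.52.192.2: descend 000110100011010011000 ; hops seen [H2] ; pick H2
  + 0.0.0.0/0 (H3) depth=0
  + 224.0.0.0/5 (H3) depth=5
  Q 26.52.196.1: descend 000110100011010011000100 ; hops seen [H3,H2,H2] ; pick H2
  + 26.52.192.0/20 (H1) depth=20
  + 16.0.0.0/4 (H3) depth=4
  + 26.52.0.0/16 (H2) depth=16
  Q 16.3.183.106: descend 0001 ; hops seen [H3,H3] ; pick H3
  Q 26.52.196.77: descend 000110100011010011000100 ; hops seen [H3,H3,H2,H1,H2] ; pick H2
  + 226.136.0.0/14 (H1) depth=14
  + 226.128.0.0/10 (H0) depth=10

== LOOKUPS ==
["H2","H1","H2","H1","H2","H2","H2","H2","H3","H2"]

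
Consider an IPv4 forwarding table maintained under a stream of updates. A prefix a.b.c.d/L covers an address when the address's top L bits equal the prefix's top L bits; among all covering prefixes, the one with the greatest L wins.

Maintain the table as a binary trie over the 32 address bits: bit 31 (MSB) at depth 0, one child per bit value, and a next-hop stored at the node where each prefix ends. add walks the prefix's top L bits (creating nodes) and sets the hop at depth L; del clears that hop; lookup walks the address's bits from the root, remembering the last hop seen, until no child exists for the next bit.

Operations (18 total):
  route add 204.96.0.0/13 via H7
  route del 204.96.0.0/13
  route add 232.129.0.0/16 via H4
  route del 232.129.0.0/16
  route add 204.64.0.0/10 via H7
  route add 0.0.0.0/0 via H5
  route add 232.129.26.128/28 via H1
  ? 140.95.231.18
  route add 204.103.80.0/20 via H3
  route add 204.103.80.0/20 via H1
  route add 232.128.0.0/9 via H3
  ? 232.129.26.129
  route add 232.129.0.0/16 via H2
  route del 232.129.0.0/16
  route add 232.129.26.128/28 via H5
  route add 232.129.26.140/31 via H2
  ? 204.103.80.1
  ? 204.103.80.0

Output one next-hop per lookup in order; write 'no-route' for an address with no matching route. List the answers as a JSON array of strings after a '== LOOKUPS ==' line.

Trace:
  + 204.96.0.0/13 (H7) depth=13
  - 204.96.0.0/13 clear@13
  + 232.129.0.0/16 (H4) depth=16
  - 232.129.0.0/16 clear@16
  + 204.64.0.0/10 (H7) depth=10
  + 0.0.0.0/0 (H5) depth=0
  + 232.129.26.128/28 (H1) depth=28
  ? 140.95.231.18  path d0:H5→d1:-  best=H5
  + 204.103.80.0/20 (H3) depth=20
  + 204.103.80.0/20 (H1) depth=20
  + 232.128.0.0/9 (H3) depth=9
  ? 232.129.26.129  path d0:H5→d1:-→d2:-→d3:-→d4:-→d5:-→d6:-→d7:-→d8:-→d9:H3→d10:-→d11:-→d12:-→d13:-→d14:-→d15:-→d16:-→d17:-→d18:-→d19:-→d20:-→d21:-→d22:-→d23:-→d24:-→d25:-→d26:-→d27:-→d28:H1  best=H1
  + 232.129.0.0/16 (H2) depth=16
  - 232.129.0.0/16 clear@16
  + 232.129.26.128/28 (H5) depth=28
  + 232.129.26.140/31 (H2) depth=31
  ? 204.103.80.1  path d0:H5→d1:-→d2:-→d3:-→d4:-→d5:-→d6:-→d7:-→d8:-→d9:-→d10:H7→d11:-→d12:-→d13:-→d14:-→d15:-→d16:-→d17:-→d18:-→d19:-→d20:H1  best=H1
  ? 204.103.80.0  path d0:H5→d1:-→d2:-→d3:-→d4:-→d5:-→d6:-→d7:-→d8:-→d9:-→d10:H7→d11:-→d12:-→d13:-→d14:-→d15:-→d16:-→d17:-→d18:-→d19:-→d20:H1  best=H1

== LOOKUPS ==
["H5","H1","H1","H1"]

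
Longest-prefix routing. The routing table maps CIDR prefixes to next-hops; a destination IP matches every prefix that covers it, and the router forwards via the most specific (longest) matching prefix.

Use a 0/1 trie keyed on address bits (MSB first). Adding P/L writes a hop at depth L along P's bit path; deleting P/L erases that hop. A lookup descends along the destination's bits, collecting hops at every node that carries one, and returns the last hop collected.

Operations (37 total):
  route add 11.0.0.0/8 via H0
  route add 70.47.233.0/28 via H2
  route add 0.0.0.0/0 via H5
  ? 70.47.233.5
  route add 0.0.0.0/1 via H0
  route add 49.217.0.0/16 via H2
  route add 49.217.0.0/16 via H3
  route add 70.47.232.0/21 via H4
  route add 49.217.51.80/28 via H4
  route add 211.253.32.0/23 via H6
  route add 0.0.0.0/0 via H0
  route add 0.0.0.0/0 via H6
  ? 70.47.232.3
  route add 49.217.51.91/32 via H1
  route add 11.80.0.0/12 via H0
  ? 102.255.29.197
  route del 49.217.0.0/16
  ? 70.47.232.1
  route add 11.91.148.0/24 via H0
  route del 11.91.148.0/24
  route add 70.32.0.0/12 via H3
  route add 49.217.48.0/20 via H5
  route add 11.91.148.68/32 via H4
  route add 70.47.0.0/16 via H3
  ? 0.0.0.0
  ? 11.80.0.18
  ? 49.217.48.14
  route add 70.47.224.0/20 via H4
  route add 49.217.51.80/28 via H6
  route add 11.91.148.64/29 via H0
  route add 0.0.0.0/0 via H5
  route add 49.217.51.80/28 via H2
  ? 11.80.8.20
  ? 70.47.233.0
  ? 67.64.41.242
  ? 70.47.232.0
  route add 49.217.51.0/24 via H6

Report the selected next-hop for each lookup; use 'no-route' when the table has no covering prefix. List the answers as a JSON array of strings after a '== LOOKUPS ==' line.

Apply in order:
  + 11.0.0.0/8 (H0) depth=8
  + 70.47.233.0/28 (H2) depth=28
  + 0.0.0.0/0 (H5) depth=0
  Q 70.47.233.5: descend 0100011000101111111010010000 ; hops seen [H5,H2] ; pick H2
  + 0.0.0.0/1 (H0) depth=1
  + 49.217.0.0/16 (H2) depth=16
  + 49.217.0.0/16 (H3) depth=16
  + 70.47.232.0/21 (H4) depth=21
  + 49.217.51.80/28 (H4) depth=28
  + 211.253.32.0/23 (H6) depth=23
  + 0.0.0.0/0 (H0) depth=0
  + 0.0.0.0/0 (H6) depth=0
  Q 70.47.232.3: descend 01000110001011111110100 ; hops seen [H6,H0,H4] ; pick H4
  + 49.217.51.91/32 (H1) depth=32
  + 11.80.0.0/12 (H0) depth=12
  Q 102.255.29.197: descend 01 ; hops seen [H6,H0] ; pick H0
  - 49.217.0.0/16 clear@16
  Q 70.47.232.1: descend 01000110001011111110100 ; hops seen [H6,H0,H4] ; pick H4
  + 11.91.148.0/24 (H0) depth=24
  - 11.91.148.0/24 clear@24
  + 70.32.0.0/12 (H3) depth=12
  + 49.217.48.0/20 (H5) depth=20
  + 11.91.148.68/32 (H4) depth=32
  + 70.47.0.0/16 (H3) depth=16
  Q 0.0.0.0: descend 0000 ; hops seen [H6,H0] ; pick H0
  Q 11.80.0.18: descend 000010110101 ; hops seen [H6,H0,H0,H0] ; pick H0
  Q 49.217.48.14: descend 0011000111011001001100 ; hops seen [H6,H0,H5] ; pick H5
  + 70.47.224.0/20 (H4) depth=20
  + 49.217.51.80/28 (H6) depth=28
  + 11.91.148.64/29 (H0) depth=29
  + 0.0.0.0/0 (H5) depth=0
  + 49.217.51.80/28 (H2) depth=28
  Q 11.80.8.20: descend 000010110101 ; hops seen [H5,H0,H0,H0] ; pick H0
  Q 70.47.233.0: descend 0100011000101111111010010000 ; hops seen [H5,H0,H3,H3,H4,H4,H2] ; pick H2
  Q 67.64.41.242: descend 01000 ; hops seen [H5,H0] ; pick H0
  Q 70.47.232.0: descend 01000110001011111110100 ; hops seen [H5,H0,H3,H3,H4,H4] ; pick H4
  + 49.217.51.0/24 (H6) depth=24

== LOOKUPS ==
["H2","H4","H0","H4","H0","H0","H5","H0","H2","H0","H4"]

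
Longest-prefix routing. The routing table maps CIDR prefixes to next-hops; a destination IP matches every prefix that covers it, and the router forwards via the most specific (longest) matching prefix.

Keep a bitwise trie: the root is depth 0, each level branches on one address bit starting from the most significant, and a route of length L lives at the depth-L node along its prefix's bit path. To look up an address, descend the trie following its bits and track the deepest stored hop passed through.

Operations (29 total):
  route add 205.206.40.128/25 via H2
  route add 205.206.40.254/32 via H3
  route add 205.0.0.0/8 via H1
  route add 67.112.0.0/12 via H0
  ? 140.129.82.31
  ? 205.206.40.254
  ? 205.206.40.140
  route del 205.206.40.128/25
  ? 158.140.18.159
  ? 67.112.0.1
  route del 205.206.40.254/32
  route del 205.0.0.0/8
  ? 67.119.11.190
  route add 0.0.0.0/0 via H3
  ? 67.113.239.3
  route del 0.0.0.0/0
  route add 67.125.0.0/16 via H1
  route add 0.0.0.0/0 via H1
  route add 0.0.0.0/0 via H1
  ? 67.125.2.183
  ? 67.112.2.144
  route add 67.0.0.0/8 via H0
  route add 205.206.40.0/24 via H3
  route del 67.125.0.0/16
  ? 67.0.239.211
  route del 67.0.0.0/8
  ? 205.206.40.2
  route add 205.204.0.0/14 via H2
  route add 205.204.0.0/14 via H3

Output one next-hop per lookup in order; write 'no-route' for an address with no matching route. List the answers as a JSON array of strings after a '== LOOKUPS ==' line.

Apply in order:
  add 205.206.40.128/25 -> H2 at depth 25
  add 205.206.40.254/32 -> H3 at depth 32
  add 205.0.0.0/8 -> H1 at depth 8
  add 67.112.0.0/12 -> H0 at depth 12
  ? 140.129.82.31  path d0:-→d1:-  best=no-route
  ? 205.206.40.254  path d0:-→d1:-→d2:-→d3:-→d4:-→d5:-→d6:-→d7:-→d8:H1→d9:-→d10:-→d11:-→d12:-→d13:-→d14:-→d15:-→d16:-→d17:-→d18:-→d19:-→d20:-→d21:-→d22:-→d23:-→d24:-→d25:H2→d26:-→d27:-→d28:-→d29:-→d30:-→d31:-→d32:H3  best=H3
  ? 205.206.40.140  path d0:-→d1:-→d2:-→d3:-→d4:-→d5:-→d6:-→d7:-→d8:H1→d9:-→d10:-→d11:-→d12:-→d13:-→d14:-→d15:-→d16:-→d17:-→d18:-→d19:-→d20:-→d21:-→d22:-→d23:-→d24:-→d25:H2  best=H2
  del 205.206.40.128/25 (clear depth 25)
  ? 158.140.18.159  path d0:-→d1:-  best=no-route
  ? 67.112.0.1  path d0:-→d1:-→d2:-→d3:-→d4:-→d5:-→d6:-→d7:-→d8:-→d9:-→d10:-→d11:-→d12:H0  best=H0
  del 205.206.40.254/32 (clear depth 32)
  del 205.0.0.0/8 (clear depth 8)
  ? 67.119.11.190  path d0:-→d1:-→d2:-→d3:-→d4:-→d5:-→d6:-→d7:-→d8:-→d9:-→d10:-→d11:-→d12:H0  best=H0
  add 0.0.0.0/0 -> H3 at depth 0
  ? 67.113.239.3  path d0:H3→d1:-→d2:-→d3:-→d4:-→d5:-→d6:-→d7:-→d8:-→d9:-→d10:-→d11:-→d12:H0  best=H0
  del 0.0.0.0/0 (clear depth 0)
  add 67.125.0.0/16 -> H1 at depth 16
  add 0.0.0.0/0 -> H1 at depth 0
  add 0.0.0.0/0 -> H1 at depth 0
  ? 67.125.2.183  path d0:H1→d1:-→d2:-→d3:-→d4:-→d5:-→d6:-→d7:-→d8:-→d9:-→d10:-→d11:-→d12:H0→d13:-→d14:-→d15:-→d16:H1  best=H1
  ? 67.112.2.144  path d0:H1→d1:-→d2:-→d3:-→d4:-→d5:-→d6:-→d7:-→d8:-→d9:-→d10:-→d11:-→d12:H0  best=H0
  add 67.0.0.0/8 -> H0 at depth 8
  add 205.206.40.0/24 -> H3 at depth 24
  del 67.125.0.0/16 (clear depth 16)
  ? 67.0.239.211  path d0:H1→d1:-→d2:-→d3:-→d4:-→d5:-→d6:-→d7:-→d8:H0→d9:-  best=H0
  del 67.0.0.0/8 (clear depth 8)
  ? 205.206.40.2  path d0:H1→d1:-→d2:-→d3:-→d4:-→d5:-→d6:-→d7:-→d8:-→d9:-→d10:-→d11:-→d12:-→d13:-→d14:-→d15:-→d16:-→d17:-→d18:-→d19:-→d20:-→d21:-→d22:-→d23:-→d24:H3  best=H3
  add 205.204.0.0/14 -> H2 at depth 14
  add 205.204.0.0/14 -> H3 at depth 14

== LOOKUPS ==
["no-route","H3","H2","no-route","H0","H0","H0","H1","H0","H0","H3"]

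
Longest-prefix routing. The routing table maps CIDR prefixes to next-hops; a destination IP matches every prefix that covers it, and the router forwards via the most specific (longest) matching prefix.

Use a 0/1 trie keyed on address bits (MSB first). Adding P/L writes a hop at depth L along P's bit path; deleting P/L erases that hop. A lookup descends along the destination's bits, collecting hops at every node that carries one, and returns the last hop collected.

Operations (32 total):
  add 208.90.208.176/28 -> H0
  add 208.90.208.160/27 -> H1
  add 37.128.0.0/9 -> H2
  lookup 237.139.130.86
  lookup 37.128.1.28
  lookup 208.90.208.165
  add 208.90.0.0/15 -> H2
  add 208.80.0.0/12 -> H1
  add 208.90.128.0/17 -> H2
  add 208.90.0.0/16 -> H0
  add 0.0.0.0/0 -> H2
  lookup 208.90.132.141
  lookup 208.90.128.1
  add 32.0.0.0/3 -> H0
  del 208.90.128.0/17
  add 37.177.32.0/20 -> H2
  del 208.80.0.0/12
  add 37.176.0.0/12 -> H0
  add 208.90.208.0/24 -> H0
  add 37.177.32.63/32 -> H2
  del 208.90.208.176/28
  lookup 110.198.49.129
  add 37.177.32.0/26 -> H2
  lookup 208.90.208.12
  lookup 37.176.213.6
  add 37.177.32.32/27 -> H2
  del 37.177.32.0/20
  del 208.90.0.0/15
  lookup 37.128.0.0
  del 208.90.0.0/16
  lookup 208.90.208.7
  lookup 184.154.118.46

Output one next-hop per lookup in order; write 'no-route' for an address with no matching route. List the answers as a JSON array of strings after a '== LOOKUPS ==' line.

Process each operation:
  add 208.90.208.176/28 -> H0 at depth 28
  add 208.90.208.160/27 -> H1 at depth 27
  add 37.128.0.0/9 -> H2 at depth 9
  Q 237.139.130.86: descend 11 ; hops seen [∅] ; pick no-route
  Q 37.128.1.28: descend 001001011 ; hops seen [H2] ; pick H2
  Q 208.90.208.165: descend 110100000101101011010000101 ; hops seen [H1] ; pick H1
  add 208.90.0.0/15 -> H2 at depth 15
  add 208.80.0.0/12 -> H1 at depth 12
  add 208.90.128.0/17 -> H2 at depth 17
  add 208.90.0.0/16 -> H0 at depth 16
  add 0.0.0.0/0 -> H2 at depth 0
  Q 208.90.132.141: descend 11010000010110101 ; hops seen [H2,H1,H2,H0,H2] ; pick H2
  Q 208.90.128.1: descend 11010000010110101 ; hops seen [H2,H1,H2,H0,H2] ; pick H2
  add 32.0.0.0/3 -> H0 at depth 3
  - 208.90.128.0/17 clear@17
  add 37.177.32.0/20 -> H2 at depth 20
  - 208.80.0.0/12 clear@12
  add 37.176.0.0/12 -> H0 at depth 12
  add 208.90.208.0/24 -> H0 at depth 24
  add 37.177.32.63/32 -> H2 at depth 32
  - 208.90.208.176/28 clear@28
  Q 110.198.49.129: descend 0 ; hops seen [H2] ; pick H2
  add 37.177.32.0/26 -> H2 at depth 26
  Q 208.90.208.12: descend 110100000101101011010000 ; hops seen [H2,H2,H0,H0] ; pick H0
  Q 37.176.213.6: descend 001001011011000 ; hops seen [H2,H0,H2,H0] ; pick H0
  add 37.177.32.32/27 -> H2 at depth 27
  - 37.177.32.0/20 clear@20
  - 208.90.0.0/15 clear@15
  Q 37.128.0.0: descend 0010010110 ; hops seen [H2,H0,H2] ; pick H2
  - 208.90.0.0/16 clear@16
  Q 208.90.208.7: descend 110100000101101011010000 ; hops seen [H2,H0] ; pick H0
  Q 184.154.118.46: descend 1 ; hops seen [H2] ; pick H2

== LOOKUPS ==
["no-route","H2","H1","H2","H2","H2","H0","H0","H2","H0","H2"]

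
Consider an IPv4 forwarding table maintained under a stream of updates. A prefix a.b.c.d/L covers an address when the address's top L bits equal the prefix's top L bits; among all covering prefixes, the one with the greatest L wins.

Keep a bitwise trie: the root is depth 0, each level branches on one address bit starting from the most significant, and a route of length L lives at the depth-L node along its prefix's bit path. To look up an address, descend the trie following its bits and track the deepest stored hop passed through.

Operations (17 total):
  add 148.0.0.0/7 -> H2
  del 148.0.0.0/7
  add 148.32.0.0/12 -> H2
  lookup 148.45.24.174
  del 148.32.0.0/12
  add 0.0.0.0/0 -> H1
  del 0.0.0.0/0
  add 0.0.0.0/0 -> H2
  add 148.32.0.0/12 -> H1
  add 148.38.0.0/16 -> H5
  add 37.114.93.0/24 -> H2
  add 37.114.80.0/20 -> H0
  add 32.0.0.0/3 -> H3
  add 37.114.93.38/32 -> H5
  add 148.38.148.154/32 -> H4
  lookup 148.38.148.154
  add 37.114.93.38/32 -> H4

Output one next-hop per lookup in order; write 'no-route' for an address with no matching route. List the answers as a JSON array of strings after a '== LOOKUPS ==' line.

Process each operation:
  + 148.0.0.0/7 (H2) depth=7
  del 148.0.0.0/7 (clear depth 7)
  + 148.32.0.0/12 (H2) depth=12
  ? 148.45.24.174  path d0:-→d1:-→d2:-→d3:-→d4:-→d5:-→d6:-→d7:-→d8:-→d9:-→d10:-→d11:-→d12:H2  best=H2
  del 148.32.0.0/12 (clear depth 12)
  + 0.0.0.0/0 (H1) depth=0
  del 0.0.0.0/0 (clear depth 0)
  + 0.0.0.0/0 (H2) depth=0
  + 148.32.0.0/12 (H1) depth=12
  + 148.38.0.0/16 (H5) depth=16
  + 37.114.93.0/24 (H2) depth=24
  + 37.114.80.0/20 (H0) depth=20
  + 32.0.0.0/3 (H3) depth=3
  + 37.114.93.38/32 (H5) depth=32
  + 148.38.148.154/32 (H4) depth=32
  ? 148.38.148.154  path d0:H2→d1:-→d2:-→d3:-→d4:-→d5:-→d6:-→d7:-→d8:-→d9:-→d10:-→d11:-→d12:H1→d13:-→d14:-→d15:-→d16:H5→d17:-→d18:-→d19:-→d20:-→d21:-→d22:-→d23:-→d24:-→d25:-→d26:-→d27:-→d28:-→d29:-→d30:-→d31:-→d32:H4  best=H4
  + 37.114.93.38/32 (H4) depth=32

== LOOKUPS ==
["H2","H4"]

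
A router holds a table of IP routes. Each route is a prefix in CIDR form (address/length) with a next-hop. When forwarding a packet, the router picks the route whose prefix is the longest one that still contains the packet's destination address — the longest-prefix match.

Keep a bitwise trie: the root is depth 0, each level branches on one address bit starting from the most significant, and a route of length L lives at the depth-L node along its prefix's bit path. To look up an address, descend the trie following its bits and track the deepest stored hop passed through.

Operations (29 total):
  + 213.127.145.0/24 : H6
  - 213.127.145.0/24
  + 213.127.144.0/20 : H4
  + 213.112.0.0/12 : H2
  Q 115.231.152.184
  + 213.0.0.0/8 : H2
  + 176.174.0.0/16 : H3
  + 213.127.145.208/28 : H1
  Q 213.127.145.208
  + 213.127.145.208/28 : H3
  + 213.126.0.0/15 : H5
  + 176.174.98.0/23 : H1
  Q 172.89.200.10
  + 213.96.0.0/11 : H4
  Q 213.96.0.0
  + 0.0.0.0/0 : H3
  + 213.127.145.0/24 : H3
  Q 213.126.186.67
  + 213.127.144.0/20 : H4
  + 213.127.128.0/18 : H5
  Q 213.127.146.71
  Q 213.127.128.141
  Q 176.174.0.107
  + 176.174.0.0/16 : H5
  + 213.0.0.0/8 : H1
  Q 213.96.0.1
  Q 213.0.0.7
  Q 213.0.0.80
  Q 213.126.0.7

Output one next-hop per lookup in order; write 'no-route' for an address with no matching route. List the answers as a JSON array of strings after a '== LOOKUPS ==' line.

Process each operation:
  add 213.127.145.0/24 -> H6 at depth 24
  - 213.127.145.0/24 clear@24
  add 213.127.144.0/20 -> H4 at depth 20
  add 213.112.0.0/12 -> H2 at depth 12
  Q 115.231.152.184: descend ε ; hops seen [∅] ; pick no-route
  add 213.0.0.0/8 -> H2 at depth 8
  add 176.174.0.0/16 -> H3 at depth 16
  add 213.127.145.208/28 -> H1 at depth 28
  Q 213.127.145.208: descend 1101010101111111100100011101 ; hops seen [H2,H2,H4,H1] ; pick H1
  add 213.127.145.208/28 -> H3 at depth 28
  add 213.126.0.0/15 -> H5 at depth 15
  add 176.174.98.0/23 -> H1 at depth 23
  Q 172.89.200.10: descend 101 ; hops seen [∅] ; pick no-route
  add 213.96.0.0/11 -> H4 at depth 11
  Q 213.96.0.0: descend 11010101011 ; hops seen [H2,H4] ; pick H4
  add 0.0.0.0/0 -> H3 at depth 0
  add 213.127.145.0/24 -> H3 at depth 24
  Q 213.126.186.67: descend 110101010111111 ; hops seen [H3,H2,H4,H2,H5] ; pick H5
  add 213.127.144.0/20 -> H4 at depth 20
  add 213.127.128.0/18 -> H5 at depth 18
  Q 213.127.146.71: descend 1101010101111111100100 ; hops seen [H3,H2,H4,H2,H5,H5,H4] ; pick H4
  Q 213.127.128.141: descend 1101010101111111100 ; hops seen [H3,H2,H4,H2,H5,H5] ; pick H5
  Q 176.174.0.107: descend 10110000101011100 ; hops seen [H3,H3] ; pick H3
  add 176.174.0.0/16 -> H5 at depth 16
  add 213.0.0.0/8 -> H1 at depth 8
  Q 213.96.0.1: descend 11010101011 ; hops seen [H3,H1,H4] ; pick H4
  Q 213.0.0.7: descend 110101010 ; hops seen [H3,H1] ; pick H1
  Q 213.0.0.80: descend 110101010 ; hops seen [H3,H1] ; pick H1
  Q 213.126.0.7: descend 110101010111111 ; hops seen [H3,H1,H4,H2,H5] ; pick H5

== LOOKUPS ==
["no-route","H1","no-route","H4","H5","H4","H5","H3","H4","H1","H1","H5"]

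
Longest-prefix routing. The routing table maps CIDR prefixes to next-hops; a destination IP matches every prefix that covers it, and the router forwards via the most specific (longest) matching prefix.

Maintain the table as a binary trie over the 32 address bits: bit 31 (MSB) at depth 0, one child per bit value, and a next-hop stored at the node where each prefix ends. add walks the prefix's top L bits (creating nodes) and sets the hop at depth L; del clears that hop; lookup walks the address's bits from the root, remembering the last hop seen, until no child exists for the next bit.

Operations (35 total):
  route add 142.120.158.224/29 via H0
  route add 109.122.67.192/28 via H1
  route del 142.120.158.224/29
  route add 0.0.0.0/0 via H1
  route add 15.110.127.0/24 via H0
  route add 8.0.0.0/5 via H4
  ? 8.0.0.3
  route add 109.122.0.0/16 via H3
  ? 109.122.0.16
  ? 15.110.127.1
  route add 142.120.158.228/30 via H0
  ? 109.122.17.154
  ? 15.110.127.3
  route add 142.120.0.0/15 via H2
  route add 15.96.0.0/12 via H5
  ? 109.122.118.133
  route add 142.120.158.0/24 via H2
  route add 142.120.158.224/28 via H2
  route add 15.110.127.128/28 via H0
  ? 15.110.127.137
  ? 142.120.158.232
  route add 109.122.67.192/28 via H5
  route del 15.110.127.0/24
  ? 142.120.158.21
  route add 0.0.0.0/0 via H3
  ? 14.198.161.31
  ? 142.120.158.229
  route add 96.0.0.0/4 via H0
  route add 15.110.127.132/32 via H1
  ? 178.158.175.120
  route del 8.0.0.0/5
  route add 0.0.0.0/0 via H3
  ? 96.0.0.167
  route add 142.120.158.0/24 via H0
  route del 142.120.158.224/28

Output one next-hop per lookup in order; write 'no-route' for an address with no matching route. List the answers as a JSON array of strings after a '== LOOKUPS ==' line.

Process each operation:
  add 142.120.158.224/29 -> H0 at depth 29
  add 109.122.67.192/28 -> H1 at depth 28
  del 142.120.158.224/29 (clear depth 29)
  add 0.0.0.0/0 -> H1 at depth 0
  add 15.110.127.0/24 -> H0 at depth 24
  add 8.0.0.0/5 -> H4 at depth 5
  Q 8.0.0.3: descend 00001 ; hops seen [H1,H4] ; pick H4
  add 109.122.0.0/16 -> H3 at depth 16
  Q 109.122.0.16: descend 01101101011110100 ; hops seen [H1,H3] ; pick H3
  Q 15.110.127.1: descend 000011110110111001111111 ; hops seen [H1,H4,H0] ; pick H0
  add 142.120.158.228/30 -> H0 at depth 30
  Q 109.122.17.154: descend 01101101011110100 ; hops seen [H1,H3] ; pick H3
  Q 15.110.127.3: descend 000011110110111001111111 ; hops seen [H1,H4,H0] ; pick H0
  add 142.120.0.0/15 -> H2 at depth 15
  add 15.96.0.0/12 -> H5 at depth 12
  Q 109.122.118.133: descend 011011010111101001 ; hops seen [H1,H3] ; pick H3
  add 142.120.158.0/24 -> H2 at depth 24
  add 142.120.158.224/28 -> H2 at depth 28
  add 15.110.127.128/28 -> H0 at depth 28
  Q 15.110.127.137: descend 0000111101101110011111111000 ; hops seen [H1,H4,H5,H0,H0] ; pick H0
  Q 142.120.158.232: descend 1000111001111000100111101110 ; hops seen [H1,H2,H2,H2] ; pick H2
  add 109.122.67.192/28 -> H5 at depth 28
  del 15.110.127.0/24 (clear depth 24)
  Q 142.120.158.21: descend 100011100111100010011110 ; hops seen [H1,H2,H2] ; pick H2
  add 0.0.0.0/0 -> H3 at depth 0
  Q 14.198.161.31: descend 0000111 ; hops seen [H3,H4] ; pick H4
  Q 142.120.158.229: descend 100011100111100010011110111001 ; hops seen [H3,H2,H2,H2,H0] ; pick H0
  add 96.0.0.0/4 -> H0 at depth 4
  add 15.110.127.132/32 -> H1 at depth 32
  Q 178.158.175.120: descend 10 ; hops seen [H3] ; pick H3
  del 8.0.0.0/5 (clear depth 5)
  add 0.0.0.0/0 -> H3 at depth 0
  Q 96.0.0.167: descend 0110 ; hops seen [H3,H0] ; pick H0
  add 142.120.158.0/24 -> H0 at depth 24
  del 142.120.158.224/28 (clear depth 28)

== LOOKUPS ==
["H4","H3","H0","H3","H0","H3","H0","H2","H2","H4","H0","H3","H0"]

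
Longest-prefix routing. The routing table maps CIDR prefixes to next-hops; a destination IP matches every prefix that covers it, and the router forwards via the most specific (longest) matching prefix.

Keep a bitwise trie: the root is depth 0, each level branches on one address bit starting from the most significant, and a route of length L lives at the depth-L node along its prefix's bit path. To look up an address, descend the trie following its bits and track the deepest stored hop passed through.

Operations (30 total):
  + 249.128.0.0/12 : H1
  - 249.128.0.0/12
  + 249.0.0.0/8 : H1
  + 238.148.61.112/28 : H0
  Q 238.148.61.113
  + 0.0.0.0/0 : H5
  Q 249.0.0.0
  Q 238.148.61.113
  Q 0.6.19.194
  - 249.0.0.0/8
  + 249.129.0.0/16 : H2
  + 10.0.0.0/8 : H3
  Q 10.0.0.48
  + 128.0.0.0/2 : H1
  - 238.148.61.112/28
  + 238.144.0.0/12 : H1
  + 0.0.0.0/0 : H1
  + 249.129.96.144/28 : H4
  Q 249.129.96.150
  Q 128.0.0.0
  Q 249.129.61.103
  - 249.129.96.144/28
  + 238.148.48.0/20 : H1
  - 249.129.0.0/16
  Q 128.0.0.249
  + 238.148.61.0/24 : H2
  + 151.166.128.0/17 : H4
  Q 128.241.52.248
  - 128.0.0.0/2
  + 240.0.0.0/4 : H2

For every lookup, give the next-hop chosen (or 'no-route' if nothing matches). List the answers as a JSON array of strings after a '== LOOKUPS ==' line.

Apply in order:
  add 249.128.0.0/12 -> H1 at depth 12
  - 249.128.0.0/12 clear@12
  add 249.0.0.0/8 -> H1 at depth 8
  add 238.148.61.112/28 -> H0 at depth 28
  ? 238.148.61.113  path d0:-→d1:-→d2:-→d3:-→d4:-→d5:-→d6:-→d7:-→d8:-→d9:-→d10:-→d11:-→d12:-→d13:-→d14:-→d15:-→d16:-→d17:-→d18:-→d19:-→d20:-→d21:-→d22:-→d23:-→d24:-→d25:-→d26:-→d27:-→d28:H0  best=H0
  add 0.0.0.0/0 -> H5 at depth 0
  ? 249.0.0.0  path d0:H5→d1:-→d2:-→d3:-→d4:-→d5:-→d6:-→d7:-→d8:H1  best=H1
  ? 238.148.61.113  path d0:H5→d1:-→d2:-→d3:-→d4:-→d5:-→d6:-→d7:-→d8:-→d9:-→d10:-→d11:-→d12:-→d13:-→d14:-→d15:-→d16:-→d17:-→d18:-→d19:-→d20:-→d21:-→d22:-→d23:-→d24:-→d25:-→d26:-→d27:-→d28:H0  best=H0
  ? 0.6.19.194  path d0:H5  best=H5
  - 249.0.0.0/8 clear@8
  add 249.129.0.0/16 -> H2 at depth 16
  add 10.0.0.0/8 -> H3 at depth 8
  ? 10.0.0.48  path d0:H5→d1:-→d2:-→d3:-→d4:-→d5:-→d6:-→d7:-→d8:H3  best=H3
  add 128.0.0.0/2 -> H1 at depth 2
  - 238.148.61.112/28 clear@28
  add 238.144.0.0/12 -> H1 at depth 12
  add 0.0.0.0/0 -> H1 at depth 0
  add 249.129.96.144/28 -> H4 at depth 28
  ? 249.129.96.150  path d0:H1→d1:-→d2:-→d3:-→d4:-→d5:-→d6:-→d7:-→d8:-→d9:-→d10:-→d11:-→d12:-→d13:-→d14:-→d15:-→d16:H2→d17:-→d18:-→d19:-→d20:-→d21:-→d22:-→d23:-→d24:-→d25:-→d26:-→d27:-→d28:H4  best=H4
  ? 128.0.0.0  path d0:H1→d1:-→d2:H1  best=H1
  ? 249.129.61.103  path d0:H1→d1:-→d2:-→d3:-→d4:-→d5:-→d6:-→d7:-→d8:-→d9:-→d10:-→d11:-→d12:-→d13:-→d14:-→d15:-→d16:H2→d17:-  best=H2
  - 249.129.96.144/28 clear@28
  add 238.148.48.0/20 -> H1 at depth 20
  - 249.129.0.0/16 clear@16
  ? 128.0.0.249  path d0:H1→d1:-→d2:H1  best=H1
  add 238.148.61.0/24 -> H2 at depth 24
  add 151.166.128.0/17 -> H4 at depth 17
  ? 128.241.52.248  path d0:H1→d1:-→d2:H1→d3:-  best=H1
  - 128.0.0.0/2 clear@2
  add 240.0.0.0/4 -> H2 at depth 4

== LOOKUPS ==
["H0","H1","H0","H5","H3","H4","H1","H2","H1","H1"]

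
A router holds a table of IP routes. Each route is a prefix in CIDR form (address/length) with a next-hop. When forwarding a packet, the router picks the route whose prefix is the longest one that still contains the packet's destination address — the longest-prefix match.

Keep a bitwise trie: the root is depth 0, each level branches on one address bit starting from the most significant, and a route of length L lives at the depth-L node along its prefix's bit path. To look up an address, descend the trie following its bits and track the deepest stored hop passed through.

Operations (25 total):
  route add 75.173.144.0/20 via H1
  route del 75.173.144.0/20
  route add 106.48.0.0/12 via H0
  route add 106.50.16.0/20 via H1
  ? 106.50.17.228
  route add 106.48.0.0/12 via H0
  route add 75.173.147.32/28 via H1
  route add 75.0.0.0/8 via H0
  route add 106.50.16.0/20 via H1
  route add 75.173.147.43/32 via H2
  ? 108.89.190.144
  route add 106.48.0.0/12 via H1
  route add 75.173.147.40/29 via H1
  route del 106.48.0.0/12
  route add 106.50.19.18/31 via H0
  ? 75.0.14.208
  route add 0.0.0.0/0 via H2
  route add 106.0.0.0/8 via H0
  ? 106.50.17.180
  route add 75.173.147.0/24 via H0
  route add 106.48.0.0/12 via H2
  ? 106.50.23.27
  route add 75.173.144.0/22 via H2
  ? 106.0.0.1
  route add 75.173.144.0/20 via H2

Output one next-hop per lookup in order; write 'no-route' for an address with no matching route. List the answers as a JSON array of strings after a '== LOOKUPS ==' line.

Process each operation:
  + 75.173.144.0/20 (H1) depth=20
  - 75.173.144.0/20 clear@20
  + 106.48.0.0/12 (H0) depth=12
  + 106.50.16.0/20 (H1) depth=20
  ? 106.50.17.228  path d0:-→d1:-→d2:-→d3:-→d4:-→d5:-→d6:-→d7:-→d8:-→d9:-→d10:-→d11:-→d12:H0→d13:-→d14:-→d15:-→d16:-→d17:-→d18:-→d19:-→d20:H1  best=H1
  + 106.48.0.0/12 (H0) depth=12
  + 75.173.147.32/28 (H1) depth=28
  + 75.0.0.0/8 (H0) depth=8
  + 106.50.16.0/20 (H1) depth=20
  + 75.173.147.43/32 (H2) depth=32
  ? 108.89.190.144  path d0:-→d1:-→d2:-→d3:-→d4:-→d5:-  best=no-route
  + 106.48.0.0/12 (H1) depth=12
  + 75.173.147.40/29 (H1) depth=29
  - 106.48.0.0/12 clear@12
  + 106.50.19.18/31 (H0) depth=31
  ? 75.0.14.208  path d0:-→d1:-→d2:-→d3:-→d4:-→d5:-→d6:-→d7:-→d8:H0  best=H0
  + 0.0.0.0/0 (H2) depth=0
  + 106.0.0.0/8 (H0) depth=8
  ? 106.50.17.180  path d0:H2→d1:-→d2:-→d3:-→d4:-→d5:-→d6:-→d7:-→d8:H0→d9:-→d10:-→d11:-→d12:-→d13:-→d14:-→d15:-→d16:-→d17:-→d18:-→d19:-→d20:H1→d21:-→d22:-  best=H1
  + 75.173.147.0/24 (H0) depth=24
  + 106.48.0.0/12 (H2) depth=12
  ? 106.50.23.27  path d0:H2→d1:-→d2:-→d3:-→d4:-→d5:-→d6:-→d7:-→d8:H0→d9:-→d10:-→d11:-→d12:H2→d13:-→d14:-→d15:-→d16:-→d17:-→d18:-→d19:-→d20:H1→d21:-  best=H1
  + 75.173.144.0/22 (H2) depth=22
  ? 106.0.0.1  path d0:H2→d1:-→d2:-→d3:-→d4:-→d5:-→d6:-→d7:-→d8:H0→d9:-→d10:-  best=H0
  + 75.173.144.0/20 (H2) depth=20

== LOOKUPS ==
["H1","no-route","H0","H1","H1","H0"]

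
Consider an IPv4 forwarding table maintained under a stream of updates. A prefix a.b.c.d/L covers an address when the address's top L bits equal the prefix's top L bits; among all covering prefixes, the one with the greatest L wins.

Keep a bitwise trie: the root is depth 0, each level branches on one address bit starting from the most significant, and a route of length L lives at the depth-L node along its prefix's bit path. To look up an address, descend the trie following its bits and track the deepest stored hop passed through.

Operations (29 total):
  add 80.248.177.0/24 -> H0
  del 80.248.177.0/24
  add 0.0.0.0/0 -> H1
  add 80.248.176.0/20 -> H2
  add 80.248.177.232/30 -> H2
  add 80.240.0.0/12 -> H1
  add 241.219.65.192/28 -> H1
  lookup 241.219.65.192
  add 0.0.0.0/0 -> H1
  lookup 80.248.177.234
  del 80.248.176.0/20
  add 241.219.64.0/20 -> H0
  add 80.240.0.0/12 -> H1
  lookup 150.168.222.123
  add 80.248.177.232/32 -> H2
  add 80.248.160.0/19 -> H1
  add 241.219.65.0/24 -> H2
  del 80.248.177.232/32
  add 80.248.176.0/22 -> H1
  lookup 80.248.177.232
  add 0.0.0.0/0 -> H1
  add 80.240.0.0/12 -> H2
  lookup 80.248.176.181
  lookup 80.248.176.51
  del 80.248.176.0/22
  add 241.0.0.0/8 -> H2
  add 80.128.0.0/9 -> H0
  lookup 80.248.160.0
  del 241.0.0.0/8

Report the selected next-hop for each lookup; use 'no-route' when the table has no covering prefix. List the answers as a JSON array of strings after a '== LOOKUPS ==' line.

Trace:
  + 80.248.177.0/24 (H0) depth=24
  - 80.248.177.0/24 clear@24
  + 0.0.0.0/0 (H1) depth=0
  + 80.248.176.0/20 (H2) depth=20
  + 80.248.177.232/30 (H2) depth=30
  + 80.240.0.0/12 (H1) depth=12
  + 241.219.65.192/28 (H1) depth=28
  lookup 241.219.65.192: bits 1111000111011011010000011100 walk d0:H1→d1:-→d2:-→d3:-→d4:-→d5:-→d6:-→d7:-→d8:-→d9:-→d10:-→d11:-→d12:-→d13:-→d14:-→d15:-→d16:-→d17:-→d18:-→d19:-→d20:-→d21:-→d22:-→d23:-→d24:-→d25:-→d26:-→d27:-→d28:H1 -> H1
  + 0.0.0.0/0 (H1) depth=0
  lookup 80.248.177.234: bits 010100001111100010110001111010 walk d0:H1→d1:-→d2:-→d3:-→d4:-→d5:-→d6:-→d7:-→d8:-→d9:-→d10:-→d11:-→d12:H1→d13:-→d14:-→d15:-→d16:-→d17:-→d18:-→d19:-→d20:H2→d21:-→d22:-→d23:-→d24:-→d25:-→d26:-→d27:-→d28:-→d29:-→d30:H2 -> H2
  - 80.248.176.0/20 clear@20
  + 241.219.64.0/20 (H0) depth=20
  + 80.240.0.0/12 (H1) depth=12
  lookup 150.168.222.123: bits 1 walk d0:H1→d1:- -> H1
  + 80.248.177.232/32 (H2) depth=32
  + 80.248.160.0/19 (H1) depth=19
  + 241.219.65.0/24 (H2) depth=24
  - 80.248.177.232/32 clear@32
  + 80.248.176.0/22 (H1) depth=22
  lookup 80.248.177.232: bits 01010000111110001011000111101000 walk d0:H1→d1:-→d2:-→d3:-→d4:-→d5:-→d6:-→d7:-→d8:-→d9:-→d10:-→d11:-→d12:H1→d13:-→d14:-→d15:-→d16:-→d17:-→d18:-→d19:H1→d20:-→d21:-→d22:H1→d23:-→d24:-→d25:-→d26:-→d27:-→d28:-→d29:-→d30:H2→d31:-→d32:- -> H2
  + 0.0.0.0/0 (H1) depth=0
  + 80.240.0.0/12 (H2) depth=12
  lookup 80.248.176.181: bits 01010000111110001011000 walk d0:H1→d1:-→d2:-→d3:-→d4:-→d5:-→d6:-→d7:-→d8:-→d9:-→d10:-→d11:-→d12:H2→d13:-→d14:-→d15:-→d16:-→d17:-→d18:-→d19:H1→d20:-→d21:-→d22:H1→d23:- -> H1
  lookup 80.248.176.51: bits 01010000111110001011000 walk d0:H1→d1:-→d2:-→d3:-→d4:-→d5:-→d6:-→d7:-→d8:-→d9:-→d10:-→d11:-→d12:H2→d13:-→d14:-→d15:-→d16:-→d17:-→d18:-→d19:H1→d20:-→d21:-→d22:H1→d23:- -> H1
  - 80.248.176.0/22 clear@22
  + 241.0.0.0/8 (H2) depth=8
  + 80.128.0.0/9 (H0) depth=9
  lookup 80.248.160.0: bits 0101000011111000101 walk d0:H1→d1:-→d2:-→d3:-→d4:-→d5:-→d6:-→d7:-→d8:-→d9:H0→d10:-→d11:-→d12:H2→d13:-→d14:-→d15:-→d16:-→d17:-→d18:-→d19:H1 -> H1
  - 241.0.0.0/8 clear@8

== LOOKUPS ==
["H1","H2","H1","H2","H1","H1","H1"]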